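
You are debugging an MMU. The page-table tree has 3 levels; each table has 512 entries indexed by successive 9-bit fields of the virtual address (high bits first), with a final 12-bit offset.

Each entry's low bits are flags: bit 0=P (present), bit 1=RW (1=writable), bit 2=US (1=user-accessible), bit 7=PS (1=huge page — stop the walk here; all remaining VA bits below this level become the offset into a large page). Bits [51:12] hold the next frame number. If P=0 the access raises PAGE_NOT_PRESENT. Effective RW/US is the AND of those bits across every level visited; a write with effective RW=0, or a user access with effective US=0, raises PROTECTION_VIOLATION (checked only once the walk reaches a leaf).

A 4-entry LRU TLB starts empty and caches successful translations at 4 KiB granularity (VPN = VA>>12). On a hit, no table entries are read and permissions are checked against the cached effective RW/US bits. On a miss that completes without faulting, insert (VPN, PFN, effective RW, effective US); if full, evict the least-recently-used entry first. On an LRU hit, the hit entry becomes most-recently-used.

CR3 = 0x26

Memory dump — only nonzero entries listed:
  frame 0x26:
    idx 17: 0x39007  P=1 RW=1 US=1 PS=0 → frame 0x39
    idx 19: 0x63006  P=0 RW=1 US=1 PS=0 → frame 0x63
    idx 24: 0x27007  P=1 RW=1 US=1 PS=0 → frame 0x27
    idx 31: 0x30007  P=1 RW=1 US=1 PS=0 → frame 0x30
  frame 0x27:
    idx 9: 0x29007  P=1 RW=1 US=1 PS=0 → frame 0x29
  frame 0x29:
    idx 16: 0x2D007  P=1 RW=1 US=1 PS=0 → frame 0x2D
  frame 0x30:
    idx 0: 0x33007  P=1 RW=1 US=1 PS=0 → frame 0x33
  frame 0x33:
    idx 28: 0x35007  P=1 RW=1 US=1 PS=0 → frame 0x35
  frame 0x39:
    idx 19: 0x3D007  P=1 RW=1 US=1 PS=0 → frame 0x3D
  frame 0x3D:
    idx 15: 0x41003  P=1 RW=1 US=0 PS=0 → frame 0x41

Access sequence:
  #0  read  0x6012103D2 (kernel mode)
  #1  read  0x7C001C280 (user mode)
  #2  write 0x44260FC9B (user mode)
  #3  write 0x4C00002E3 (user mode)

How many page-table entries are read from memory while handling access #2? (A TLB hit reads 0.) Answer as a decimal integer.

Trace:
#0 VA=0x6012103D2 (r,kernel):
  L0 @0x26[24] → 0x27007  P=1,RW=1,US=1,PS=0
  L1 @0x27[9] → 0x29007  P=1,RW=1,US=1,PS=0
  L2 @0x29[16] → 0x2D007  P=1,RW=1,US=1,PS=0
  ⇒ phys 0x2D3D2  [3 reads]
#1 VA=0x7C001C280 (r,user):
  L0 @0x26[31] → 0x30007  P=1,RW=1,US=1,PS=0
  L1 @0x30[0] → 0x33007  P=1,RW=1,US=1,PS=0
  L2 @0x33[28] → 0x35007  P=1,RW=1,US=1,PS=0
  ⇒ phys 0x35280  [3 reads]
#2 VA=0x44260FC9B (w,user):
  L0 @0x26[17] → 0x39007  P=1,RW=1,US=1,PS=0
  L1 @0x39[19] → 0x3D007  P=1,RW=1,US=1,PS=0
  L2 @0x3D[15] → 0x41003  P=1,RW=1,US=0,PS=0
  ⇒ fault: PROTECTION_VIOLATION  — 3 lookups
#3 VA=0x4C00002E3 (w,user):
  L0 @0x26[19] → 0x63006  P=0,RW=1,US=1,PS=0
  ⇒ fault: PAGE_NOT_PRESENT  — 1 lookups

Entries read for #2: 3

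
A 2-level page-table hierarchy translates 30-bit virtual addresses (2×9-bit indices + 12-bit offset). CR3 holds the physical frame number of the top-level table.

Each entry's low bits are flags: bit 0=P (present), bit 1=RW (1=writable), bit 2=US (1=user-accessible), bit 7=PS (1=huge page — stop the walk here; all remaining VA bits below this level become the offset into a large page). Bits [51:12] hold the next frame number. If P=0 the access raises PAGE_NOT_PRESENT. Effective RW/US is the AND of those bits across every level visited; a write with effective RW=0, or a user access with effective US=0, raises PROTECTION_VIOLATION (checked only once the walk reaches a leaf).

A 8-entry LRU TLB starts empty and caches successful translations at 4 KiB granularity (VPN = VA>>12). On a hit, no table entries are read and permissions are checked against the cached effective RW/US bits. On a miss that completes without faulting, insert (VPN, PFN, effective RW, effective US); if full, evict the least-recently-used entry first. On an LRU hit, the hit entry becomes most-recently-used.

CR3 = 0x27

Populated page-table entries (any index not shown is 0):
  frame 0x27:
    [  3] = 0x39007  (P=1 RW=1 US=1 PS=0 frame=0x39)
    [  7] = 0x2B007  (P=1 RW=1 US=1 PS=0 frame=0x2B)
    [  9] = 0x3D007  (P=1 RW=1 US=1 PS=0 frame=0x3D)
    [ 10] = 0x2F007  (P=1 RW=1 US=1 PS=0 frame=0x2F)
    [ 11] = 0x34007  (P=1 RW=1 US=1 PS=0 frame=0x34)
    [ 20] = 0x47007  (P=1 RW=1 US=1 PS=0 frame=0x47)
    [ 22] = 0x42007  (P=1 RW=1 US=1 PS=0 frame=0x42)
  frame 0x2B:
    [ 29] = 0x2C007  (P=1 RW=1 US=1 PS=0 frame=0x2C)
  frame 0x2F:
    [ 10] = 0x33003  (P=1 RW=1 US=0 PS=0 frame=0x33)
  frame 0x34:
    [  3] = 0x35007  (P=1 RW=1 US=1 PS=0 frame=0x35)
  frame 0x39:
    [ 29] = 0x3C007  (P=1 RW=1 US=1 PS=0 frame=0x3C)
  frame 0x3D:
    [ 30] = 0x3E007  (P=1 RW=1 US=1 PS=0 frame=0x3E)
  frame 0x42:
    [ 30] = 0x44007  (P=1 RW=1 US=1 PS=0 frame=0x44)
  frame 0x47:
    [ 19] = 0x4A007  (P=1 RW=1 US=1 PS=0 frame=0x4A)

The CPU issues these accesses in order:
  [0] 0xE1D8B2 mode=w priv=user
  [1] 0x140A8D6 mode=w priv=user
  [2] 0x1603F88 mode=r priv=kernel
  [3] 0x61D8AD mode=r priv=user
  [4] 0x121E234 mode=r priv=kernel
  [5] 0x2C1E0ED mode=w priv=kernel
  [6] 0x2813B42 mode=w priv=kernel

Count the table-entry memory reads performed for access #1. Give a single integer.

Per-access translation:
#0 VA=0xE1D8B2 (w,user):
  lvl0: tbl 0x27, slot 7 ⇒ 0x2B007 (P1/RW1/US1/PS0)
  lvl1: tbl 0x2B, slot 29 ⇒ 0x2C007 (P1/RW1/US1/PS0)
  ✓ 0x2C8B2  — 2 lookups
#1 VA=0x140A8D6 (w,user):
  lvl0: tbl 0x27, slot 10 ⇒ 0x2F007 (P1/RW1/US1/PS0)
  lvl1: tbl 0x2F, slot 10 ⇒ 0x33003 (P1/RW1/US0/PS0)
  ✗ PROTECTION_VIOLATION  [2 reads]
#2 VA=0x1603F88 (r,kernel):
  lvl0: tbl 0x27, slot 11 ⇒ 0x34007 (P1/RW1/US1/PS0)
  lvl1: tbl 0x34, slot 3 ⇒ 0x35007 (P1/RW1/US1/PS0)
  ✓ 0x35F88  — 2 lookups
#3 VA=0x61D8AD (r,user):
  lvl0: tbl 0x27, slot 3 ⇒ 0x39007 (P1/RW1/US1/PS0)
  lvl1: tbl 0x39, slot 29 ⇒ 0x3C007 (P1/RW1/US1/PS0)
  ✓ 0x3C8AD  — 2 lookups
#4 VA=0x121E234 (r,kernel):
  lvl0: tbl 0x27, slot 9 ⇒ 0x3D007 (P1/RW1/US1/PS0)
  lvl1: tbl 0x3D, slot 30 ⇒ 0x3E007 (P1/RW1/US1/PS0)
  ✓ 0x3E234  — 2 lookups
#5 VA=0x2C1E0ED (w,kernel):
  lvl0: tbl 0x27, slot 22 ⇒ 0x42007 (P1/RW1/US1/PS0)
  lvl1: tbl 0x42, slot 30 ⇒ 0x44007 (P1/RW1/US1/PS0)
  ✓ 0x440ED  — 2 lookups
#6 VA=0x2813B42 (w,kernel):
  lvl0: tbl 0x27, slot 20 ⇒ 0x47007 (P1/RW1/US1/PS0)
  lvl1: tbl 0x47, slot 19 ⇒ 0x4A007 (P1/RW1/US1/PS0)
  ✓ 0x4AB42  — 2 lookups

Entries read for #1: 2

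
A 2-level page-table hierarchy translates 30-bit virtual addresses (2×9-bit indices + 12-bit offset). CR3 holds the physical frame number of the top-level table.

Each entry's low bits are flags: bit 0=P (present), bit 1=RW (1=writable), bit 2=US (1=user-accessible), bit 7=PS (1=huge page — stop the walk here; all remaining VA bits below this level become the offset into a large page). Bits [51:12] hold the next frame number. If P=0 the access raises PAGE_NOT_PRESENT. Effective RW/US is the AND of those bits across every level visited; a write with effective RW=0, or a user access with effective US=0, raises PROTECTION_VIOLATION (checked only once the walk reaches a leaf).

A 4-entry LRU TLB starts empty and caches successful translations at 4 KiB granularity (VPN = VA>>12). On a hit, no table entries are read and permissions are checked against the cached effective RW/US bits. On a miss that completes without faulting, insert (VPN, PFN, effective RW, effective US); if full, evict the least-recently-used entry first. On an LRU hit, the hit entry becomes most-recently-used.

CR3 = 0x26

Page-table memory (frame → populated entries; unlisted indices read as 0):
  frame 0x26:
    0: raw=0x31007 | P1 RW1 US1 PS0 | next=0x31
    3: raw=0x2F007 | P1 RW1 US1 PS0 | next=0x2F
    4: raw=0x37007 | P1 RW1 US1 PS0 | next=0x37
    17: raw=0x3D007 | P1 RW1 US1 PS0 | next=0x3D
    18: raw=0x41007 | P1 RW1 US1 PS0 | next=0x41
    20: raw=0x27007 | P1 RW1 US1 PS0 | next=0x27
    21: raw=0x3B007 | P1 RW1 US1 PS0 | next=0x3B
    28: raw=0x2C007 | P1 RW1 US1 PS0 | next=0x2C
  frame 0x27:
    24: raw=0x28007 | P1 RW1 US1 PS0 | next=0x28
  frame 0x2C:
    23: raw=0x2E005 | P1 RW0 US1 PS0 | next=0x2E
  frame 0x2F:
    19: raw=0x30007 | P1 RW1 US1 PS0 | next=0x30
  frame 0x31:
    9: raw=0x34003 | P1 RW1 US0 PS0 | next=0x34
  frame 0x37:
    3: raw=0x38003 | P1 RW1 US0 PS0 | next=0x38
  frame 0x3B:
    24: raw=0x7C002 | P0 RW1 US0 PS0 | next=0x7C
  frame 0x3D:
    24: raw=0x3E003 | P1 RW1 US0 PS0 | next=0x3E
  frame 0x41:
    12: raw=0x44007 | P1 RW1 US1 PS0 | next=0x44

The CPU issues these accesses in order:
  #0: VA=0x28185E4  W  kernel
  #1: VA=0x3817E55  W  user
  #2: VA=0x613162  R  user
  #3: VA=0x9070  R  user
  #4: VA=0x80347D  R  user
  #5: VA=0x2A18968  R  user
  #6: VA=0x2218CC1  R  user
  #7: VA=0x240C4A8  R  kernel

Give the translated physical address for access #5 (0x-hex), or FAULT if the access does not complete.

Trace:
#0 VA=0x28185E4 (w,kernel):
  lvl0: tbl 0x26, slot 20 ⇒ 0x27007 (P1/RW1/US1/PS0)
  lvl1: tbl 0x27, slot 24 ⇒ 0x28007 (P1/RW1/US1/PS0)
  → PA=0x285E4  (2 entries read)
#1 VA=0x3817E55 (w,user):
  lvl0: tbl 0x26, slot 28 ⇒ 0x2C007 (P1/RW1/US1/PS0)
  lvl1: tbl 0x2C, slot 23 ⇒ 0x2E005 (P1/RW0/US1/PS0)
  → PROTECTION_VIOLATION  (2 entries read)
#2 VA=0x613162 (r,user):
  lvl0: tbl 0x26, slot 3 ⇒ 0x2F007 (P1/RW1/US1/PS0)
  lvl1: tbl 0x2F, slot 19 ⇒ 0x30007 (P1/RW1/US1/PS0)
  → PA=0x30162  (2 entries read)
#3 VA=0x9070 (r,user):
  lvl0: tbl 0x26, slot 0 ⇒ 0x31007 (P1/RW1/US1/PS0)
  lvl1: tbl 0x31, slot 9 ⇒ 0x34003 (P1/RW1/US0/PS0)
  → PROTECTION_VIOLATION  (2 entries read)
#4 VA=0x80347D (r,user):
  lvl0: tbl 0x26, slot 4 ⇒ 0x37007 (P1/RW1/US1/PS0)
  lvl1: tbl 0x37, slot 3 ⇒ 0x38003 (P1/RW1/US0/PS0)
  → PROTECTION_VIOLATION  (2 entries read)
#5 VA=0x2A18968 (r,user):
  lvl0: tbl 0x26, slot 21 ⇒ 0x3B007 (P1/RW1/US1/PS0)
  lvl1: tbl 0x3B, slot 24 ⇒ 0x7C002 (P0/RW1/US0/PS0)
  → PAGE_NOT_PRESENT  (2 entries read)
#6 VA=0x2218CC1 (r,user):
  lvl0: tbl 0x26, slot 17 ⇒ 0x3D007 (P1/RW1/US1/PS0)
  lvl1: tbl 0x3D, slot 24 ⇒ 0x3E003 (P1/RW1/US0/PS0)
  → PROTECTION_VIOLATION  (2 entries read)
#7 VA=0x240C4A8 (r,kernel):
  lvl0: tbl 0x26, slot 18 ⇒ 0x41007 (P1/RW1/US1/PS0)
  lvl1: tbl 0x41, slot 12 ⇒ 0x44007 (P1/RW1/US1/PS0)
  → PA=0x444A8  (2 entries read)

Access #5 PA: FAULT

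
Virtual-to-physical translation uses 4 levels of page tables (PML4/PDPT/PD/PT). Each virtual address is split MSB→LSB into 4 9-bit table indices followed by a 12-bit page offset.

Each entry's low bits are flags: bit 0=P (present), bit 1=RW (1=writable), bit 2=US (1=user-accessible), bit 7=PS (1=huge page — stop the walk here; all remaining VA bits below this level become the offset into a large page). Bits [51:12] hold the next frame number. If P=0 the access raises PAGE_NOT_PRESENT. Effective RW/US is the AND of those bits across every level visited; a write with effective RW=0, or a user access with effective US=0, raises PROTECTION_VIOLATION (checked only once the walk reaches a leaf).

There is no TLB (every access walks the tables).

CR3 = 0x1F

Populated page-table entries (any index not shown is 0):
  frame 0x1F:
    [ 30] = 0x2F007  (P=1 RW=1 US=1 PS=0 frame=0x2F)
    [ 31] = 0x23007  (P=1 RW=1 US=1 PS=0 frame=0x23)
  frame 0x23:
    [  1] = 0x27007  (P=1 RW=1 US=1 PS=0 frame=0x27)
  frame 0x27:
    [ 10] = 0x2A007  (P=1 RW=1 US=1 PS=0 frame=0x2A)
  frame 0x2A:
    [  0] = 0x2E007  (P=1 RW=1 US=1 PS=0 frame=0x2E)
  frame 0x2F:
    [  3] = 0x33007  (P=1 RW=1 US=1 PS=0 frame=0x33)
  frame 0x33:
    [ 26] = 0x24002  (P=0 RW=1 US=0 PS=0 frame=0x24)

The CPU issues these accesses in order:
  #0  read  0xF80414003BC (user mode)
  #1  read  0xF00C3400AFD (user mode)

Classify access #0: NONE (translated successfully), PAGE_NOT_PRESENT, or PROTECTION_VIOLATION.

Per-access translation:
#0 VA=0xF80414003BC (r,user):
  [0] read 0x1F idx=31: raw=0x23007 flags P=1 W=1 U=1 S=0
  [1] read 0x23 idx=1: raw=0x27007 flags P=1 W=1 U=1 S=0
  [2] read 0x27 idx=10: raw=0x2A007 flags P=1 W=1 U=1 S=0
  [3] read 0x2A idx=0: raw=0x2E007 flags P=1 W=1 U=1 S=0
  ✓ 0x2E3BC  — 4 lookups
#1 VA=0xF00C3400AFD (r,user):
  [0] read 0x1F idx=30: raw=0x2F007 flags P=1 W=1 U=1 S=0
  [1] read 0x2F idx=3: raw=0x33007 flags P=1 W=1 U=1 S=0
  [2] read 0x33 idx=26: raw=0x24002 flags P=0 W=1 U=0 S=0
  ✗ PAGE_NOT_PRESENT  [3 reads]

Access #0 fault: NONE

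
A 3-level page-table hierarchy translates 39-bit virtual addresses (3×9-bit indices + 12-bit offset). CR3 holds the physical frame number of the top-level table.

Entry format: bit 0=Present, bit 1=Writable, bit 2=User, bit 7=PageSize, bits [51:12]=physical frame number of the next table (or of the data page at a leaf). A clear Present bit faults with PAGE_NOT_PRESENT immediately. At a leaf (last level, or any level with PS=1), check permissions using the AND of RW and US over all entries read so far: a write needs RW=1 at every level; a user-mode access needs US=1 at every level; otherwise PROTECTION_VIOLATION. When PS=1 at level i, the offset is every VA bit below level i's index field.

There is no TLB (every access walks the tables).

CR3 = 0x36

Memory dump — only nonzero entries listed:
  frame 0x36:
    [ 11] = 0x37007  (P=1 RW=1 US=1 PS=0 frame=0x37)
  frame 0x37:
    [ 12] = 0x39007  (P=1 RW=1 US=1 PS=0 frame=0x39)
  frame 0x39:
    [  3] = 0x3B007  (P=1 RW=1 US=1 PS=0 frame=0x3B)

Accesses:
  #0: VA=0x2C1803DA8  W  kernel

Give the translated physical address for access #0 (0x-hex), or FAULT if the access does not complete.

Trace:
#0 VA=0x2C1803DA8 (w,kernel):
  L0: frame=0x36 idx=11 entry=0x37007 [P=1 RW=1 US=1 PS=0]
  L1: frame=0x37 idx=12 entry=0x39007 [P=1 RW=1 US=1 PS=0]
  L2: frame=0x39 idx=3 entry=0x3B007 [P=1 RW=1 US=1 PS=0]
  ✓ 0x3BDA8  — 3 lookups

Access #0 PA: 0x3BDA8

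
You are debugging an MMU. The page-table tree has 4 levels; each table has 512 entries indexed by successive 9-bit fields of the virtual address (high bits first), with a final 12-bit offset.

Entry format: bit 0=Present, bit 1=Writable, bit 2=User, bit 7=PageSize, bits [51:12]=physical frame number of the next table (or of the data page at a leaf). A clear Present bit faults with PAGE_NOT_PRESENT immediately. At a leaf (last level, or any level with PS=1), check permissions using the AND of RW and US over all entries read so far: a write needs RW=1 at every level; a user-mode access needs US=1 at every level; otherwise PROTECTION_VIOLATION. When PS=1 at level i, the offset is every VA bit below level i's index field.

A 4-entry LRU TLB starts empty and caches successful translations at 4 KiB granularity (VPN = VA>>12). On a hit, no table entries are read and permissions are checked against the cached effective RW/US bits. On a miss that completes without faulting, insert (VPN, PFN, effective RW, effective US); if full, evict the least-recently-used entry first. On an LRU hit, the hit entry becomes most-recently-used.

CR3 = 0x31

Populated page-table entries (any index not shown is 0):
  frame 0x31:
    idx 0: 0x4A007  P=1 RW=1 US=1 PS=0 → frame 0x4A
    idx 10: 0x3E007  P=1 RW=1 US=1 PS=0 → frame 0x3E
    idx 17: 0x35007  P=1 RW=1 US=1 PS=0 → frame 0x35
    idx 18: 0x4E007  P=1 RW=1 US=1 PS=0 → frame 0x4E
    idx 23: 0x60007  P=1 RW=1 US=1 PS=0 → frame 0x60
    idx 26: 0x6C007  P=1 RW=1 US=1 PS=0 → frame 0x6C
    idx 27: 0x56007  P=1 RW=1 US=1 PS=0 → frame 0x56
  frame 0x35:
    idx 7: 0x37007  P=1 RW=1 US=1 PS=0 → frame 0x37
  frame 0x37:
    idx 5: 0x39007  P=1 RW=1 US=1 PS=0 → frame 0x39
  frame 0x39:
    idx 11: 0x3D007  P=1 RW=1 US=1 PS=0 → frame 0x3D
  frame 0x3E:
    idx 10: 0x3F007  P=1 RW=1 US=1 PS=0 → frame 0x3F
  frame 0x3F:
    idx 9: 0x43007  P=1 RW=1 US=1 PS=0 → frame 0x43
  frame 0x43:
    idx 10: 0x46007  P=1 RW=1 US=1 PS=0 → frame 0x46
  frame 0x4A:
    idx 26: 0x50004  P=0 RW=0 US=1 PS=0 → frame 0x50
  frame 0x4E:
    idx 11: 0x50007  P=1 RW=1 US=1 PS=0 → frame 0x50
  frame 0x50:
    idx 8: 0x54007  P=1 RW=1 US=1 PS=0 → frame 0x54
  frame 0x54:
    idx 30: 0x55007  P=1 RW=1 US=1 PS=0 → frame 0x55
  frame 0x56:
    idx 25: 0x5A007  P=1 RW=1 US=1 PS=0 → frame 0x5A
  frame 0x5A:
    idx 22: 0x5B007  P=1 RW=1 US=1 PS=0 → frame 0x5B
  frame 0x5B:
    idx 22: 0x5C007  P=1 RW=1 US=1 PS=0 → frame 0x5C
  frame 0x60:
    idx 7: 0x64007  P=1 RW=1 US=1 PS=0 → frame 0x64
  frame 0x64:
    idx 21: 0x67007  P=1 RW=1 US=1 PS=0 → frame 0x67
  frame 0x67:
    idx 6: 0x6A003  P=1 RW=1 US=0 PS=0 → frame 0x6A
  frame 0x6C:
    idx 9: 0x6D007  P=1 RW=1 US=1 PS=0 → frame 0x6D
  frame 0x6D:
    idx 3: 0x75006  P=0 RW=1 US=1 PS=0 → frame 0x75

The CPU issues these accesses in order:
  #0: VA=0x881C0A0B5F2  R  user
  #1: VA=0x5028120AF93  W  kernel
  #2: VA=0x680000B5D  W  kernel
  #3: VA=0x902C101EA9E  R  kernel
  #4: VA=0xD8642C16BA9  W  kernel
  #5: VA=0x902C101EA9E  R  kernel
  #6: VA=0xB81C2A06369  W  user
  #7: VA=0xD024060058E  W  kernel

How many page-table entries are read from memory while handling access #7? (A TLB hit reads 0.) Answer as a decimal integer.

Per-access translation:
#0 VA=0x881C0A0B5F2 (r,user):
  lvl0: tbl 0x31, slot 17 ⇒ 0x35007 (P1/RW1/US1/PS0)
  lvl1: tbl 0x35, slot 7 ⇒ 0x37007 (P1/RW1/US1/PS0)
  lvl2: tbl 0x37, slot 5 ⇒ 0x39007 (P1/RW1/US1/PS0)
  lvl3: tbl 0x39, slot 11 ⇒ 0x3D007 (P1/RW1/US1/PS0)
  ✓ 0x3D5F2  — 4 lookups
#1 VA=0x5028120AF93 (w,kernel):
  lvl0: tbl 0x31, slot 10 ⇒ 0x3E007 (P1/RW1/US1/PS0)
  lvl1: tbl 0x3E, slot 10 ⇒ 0x3F007 (P1/RW1/US1/PS0)
  lvl2: tbl 0x3F, slot 9 ⇒ 0x43007 (P1/RW1/US1/PS0)
  lvl3: tbl 0x43, slot 10 ⇒ 0x46007 (P1/RW1/US1/PS0)
  ✓ 0x46F93  — 4 lookups
#2 VA=0x680000B5D (w,kernel):
  lvl0: tbl 0x31, slot 0 ⇒ 0x4A007 (P1/RW1/US1/PS0)
  lvl1: tbl 0x4A, slot 26 ⇒ 0x50004 (P0/RW0/US1/PS0)
  ✗ PAGE_NOT_PRESENT  [2 reads]
#3 VA=0x902C101EA9E (r,kernel):
  lvl0: tbl 0x31, slot 18 ⇒ 0x4E007 (P1/RW1/US1/PS0)
  lvl1: tbl 0x4E, slot 11 ⇒ 0x50007 (P1/RW1/US1/PS0)
  lvl2: tbl 0x50, slot 8 ⇒ 0x54007 (P1/RW1/US1/PS0)
  lvl3: tbl 0x54, slot 30 ⇒ 0x55007 (P1/RW1/US1/PS0)
  ✓ 0x55A9E  — 4 lookups
#4 VA=0xD8642C16BA9 (w,kernel):
  lvl0: tbl 0x31, slot 27 ⇒ 0x56007 (P1/RW1/US1/PS0)
  lvl1: tbl 0x56, slot 25 ⇒ 0x5A007 (P1/RW1/US1/PS0)
  lvl2: tbl 0x5A, slot 22 ⇒ 0x5B007 (P1/RW1/US1/PS0)
  lvl3: tbl 0x5B, slot 22 ⇒ 0x5C007 (P1/RW1/US1/PS0)
  ✓ 0x5CBA9  — 4 lookups
#5 VA=0x902C101EA9E (r,kernel):
  TLB hit vpn=0x902C101E → PA=0x55A9E
#6 VA=0xB81C2A06369 (w,user):
  lvl0: tbl 0x31, slot 23 ⇒ 0x60007 (P1/RW1/US1/PS0)
  lvl1: tbl 0x60, slot 7 ⇒ 0x64007 (P1/RW1/US1/PS0)
  lvl2: tbl 0x64, slot 21 ⇒ 0x67007 (P1/RW1/US1/PS0)
  lvl3: tbl 0x67, slot 6 ⇒ 0x6A003 (P1/RW1/US0/PS0)
  ✗ PROTECTION_VIOLATION  [4 reads]
#7 VA=0xD024060058E (w,kernel):
  lvl0: tbl 0x31, slot 26 ⇒ 0x6C007 (P1/RW1/US1/PS0)
  lvl1: tbl 0x6C, slot 9 ⇒ 0x6D007 (P1/RW1/US1/PS0)
  lvl2: tbl 0x6D, slot 3 ⇒ 0x75006 (P0/RW1/US1/PS0)
  ✗ PAGE_NOT_PRESENT  [3 reads]

Entries read for #7: 3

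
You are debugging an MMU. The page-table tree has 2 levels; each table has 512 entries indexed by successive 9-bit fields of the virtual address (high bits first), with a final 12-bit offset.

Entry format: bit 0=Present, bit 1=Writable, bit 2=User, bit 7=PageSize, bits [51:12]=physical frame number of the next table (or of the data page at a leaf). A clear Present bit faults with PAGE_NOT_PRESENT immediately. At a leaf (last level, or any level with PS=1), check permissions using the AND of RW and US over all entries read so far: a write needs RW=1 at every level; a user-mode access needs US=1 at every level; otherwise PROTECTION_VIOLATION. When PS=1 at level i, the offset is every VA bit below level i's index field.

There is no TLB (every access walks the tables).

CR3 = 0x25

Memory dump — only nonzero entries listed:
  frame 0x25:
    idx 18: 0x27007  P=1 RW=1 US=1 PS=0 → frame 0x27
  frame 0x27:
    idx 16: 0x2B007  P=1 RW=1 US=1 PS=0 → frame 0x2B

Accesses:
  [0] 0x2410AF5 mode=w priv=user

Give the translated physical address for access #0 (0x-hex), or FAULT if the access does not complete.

Per-access translation:
#0 VA=0x2410AF5 (w,user):
  L0 @0x25[18] → 0x27007  P=1,RW=1,US=1,PS=0
  L1 @0x27[16] → 0x2B007  P=1,RW=1,US=1,PS=0
  ⇒ phys 0x2BAF5  [2 reads]

Access #0 PA: 0x2BAF5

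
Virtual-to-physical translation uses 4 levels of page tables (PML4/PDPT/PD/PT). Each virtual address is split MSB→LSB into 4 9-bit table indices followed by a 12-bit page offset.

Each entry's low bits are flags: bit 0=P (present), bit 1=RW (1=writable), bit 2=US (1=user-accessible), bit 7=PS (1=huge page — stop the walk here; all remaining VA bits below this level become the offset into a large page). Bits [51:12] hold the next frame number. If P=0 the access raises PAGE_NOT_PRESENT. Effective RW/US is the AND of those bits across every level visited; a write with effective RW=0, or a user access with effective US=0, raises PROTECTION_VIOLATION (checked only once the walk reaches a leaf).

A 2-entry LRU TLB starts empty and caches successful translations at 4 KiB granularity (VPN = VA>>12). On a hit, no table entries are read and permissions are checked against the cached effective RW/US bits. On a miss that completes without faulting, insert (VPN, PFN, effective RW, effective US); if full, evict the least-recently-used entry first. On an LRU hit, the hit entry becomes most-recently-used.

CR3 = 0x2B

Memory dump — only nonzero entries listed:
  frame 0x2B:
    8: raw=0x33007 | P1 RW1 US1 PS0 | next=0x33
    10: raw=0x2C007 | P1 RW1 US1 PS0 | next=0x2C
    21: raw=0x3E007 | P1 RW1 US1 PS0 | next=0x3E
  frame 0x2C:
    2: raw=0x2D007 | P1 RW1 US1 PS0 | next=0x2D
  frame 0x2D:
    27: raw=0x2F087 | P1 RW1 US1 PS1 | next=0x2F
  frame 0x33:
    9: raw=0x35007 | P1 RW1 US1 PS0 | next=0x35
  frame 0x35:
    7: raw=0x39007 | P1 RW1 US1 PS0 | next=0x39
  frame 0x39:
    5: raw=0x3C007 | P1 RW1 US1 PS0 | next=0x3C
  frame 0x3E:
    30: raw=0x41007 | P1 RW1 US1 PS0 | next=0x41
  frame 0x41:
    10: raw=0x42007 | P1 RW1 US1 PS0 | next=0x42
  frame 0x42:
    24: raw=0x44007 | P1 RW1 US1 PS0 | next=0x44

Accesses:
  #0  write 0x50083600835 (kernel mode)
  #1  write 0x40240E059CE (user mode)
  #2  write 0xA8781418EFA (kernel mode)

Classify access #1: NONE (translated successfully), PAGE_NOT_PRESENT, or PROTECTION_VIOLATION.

Walk each access:
#0 VA=0x50083600835 (w,kernel):
  lvl0: tbl 0x2B, slot 10 ⇒ 0x2C007 (P1/RW1/US1/PS0)
  lvl1: tbl 0x2C, slot 2 ⇒ 0x2D007 (P1/RW1/US1/PS0)
  lvl2: tbl 0x2D, slot 27 ⇒ 0x2F087 (P1/RW1/US1/PS1)
  → PA=0x2F835 (huge @L2)  (3 entries read)
#1 VA=0x40240E059CE (w,user):
  lvl0: tbl 0x2B, slot 8 ⇒ 0x33007 (P1/RW1/US1/PS0)
  lvl1: tbl 0x33, slot 9 ⇒ 0x35007 (P1/RW1/US1/PS0)
  lvl2: tbl 0x35, slot 7 ⇒ 0x39007 (P1/RW1/US1/PS0)
  lvl3: tbl 0x39, slot 5 ⇒ 0x3C007 (P1/RW1/US1/PS0)
  → PA=0x3C9CE  (4 entries read)
#2 VA=0xA8781418EFA (w,kernel):
  lvl0: tbl 0x2B, slot 21 ⇒ 0x3E007 (P1/RW1/US1/PS0)
  lvl1: tbl 0x3E, slot 30 ⇒ 0x41007 (P1/RW1/US1/PS0)
  lvl2: tbl 0x41, slot 10 ⇒ 0x42007 (P1/RW1/US1/PS0)
  lvl3: tbl 0x42, slot 24 ⇒ 0x44007 (P1/RW1/US1/PS0)
  → PA=0x44EFA  (4 entries read)

Access #1 fault: NONE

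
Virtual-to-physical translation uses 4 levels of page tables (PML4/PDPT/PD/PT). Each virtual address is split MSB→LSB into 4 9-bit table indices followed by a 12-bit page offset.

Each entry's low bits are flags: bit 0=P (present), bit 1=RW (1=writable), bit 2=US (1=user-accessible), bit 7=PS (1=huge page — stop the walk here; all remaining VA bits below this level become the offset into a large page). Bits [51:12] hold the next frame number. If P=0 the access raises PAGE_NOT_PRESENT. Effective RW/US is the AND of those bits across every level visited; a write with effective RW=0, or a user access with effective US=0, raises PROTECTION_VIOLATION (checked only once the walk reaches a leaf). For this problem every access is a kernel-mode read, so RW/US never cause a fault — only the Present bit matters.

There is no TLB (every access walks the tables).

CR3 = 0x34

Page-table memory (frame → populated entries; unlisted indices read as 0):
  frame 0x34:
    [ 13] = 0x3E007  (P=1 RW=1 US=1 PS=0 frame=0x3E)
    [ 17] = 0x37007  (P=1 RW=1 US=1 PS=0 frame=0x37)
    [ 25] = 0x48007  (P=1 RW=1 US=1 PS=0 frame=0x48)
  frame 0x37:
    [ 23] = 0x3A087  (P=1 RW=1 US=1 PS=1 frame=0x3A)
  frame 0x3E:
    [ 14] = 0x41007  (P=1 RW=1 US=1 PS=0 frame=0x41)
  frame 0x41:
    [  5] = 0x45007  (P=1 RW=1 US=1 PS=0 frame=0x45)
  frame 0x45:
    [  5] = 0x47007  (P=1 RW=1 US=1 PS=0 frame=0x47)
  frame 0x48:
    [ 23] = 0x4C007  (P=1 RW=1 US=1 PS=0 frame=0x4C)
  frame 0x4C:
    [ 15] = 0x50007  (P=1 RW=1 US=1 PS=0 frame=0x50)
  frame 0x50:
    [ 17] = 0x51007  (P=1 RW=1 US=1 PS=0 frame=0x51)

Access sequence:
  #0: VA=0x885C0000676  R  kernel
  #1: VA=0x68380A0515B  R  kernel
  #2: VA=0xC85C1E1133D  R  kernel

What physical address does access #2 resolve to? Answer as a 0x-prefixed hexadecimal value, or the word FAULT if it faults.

Trace:
#0 VA=0x885C0000676 (r,kernel):
  L0: frame=0x34 idx=17 entry=0x37007 [P=1 RW=1 US=1 PS=0]
  L1: frame=0x37 idx=23 entry=0x3A087 [P=1 RW=1 US=1 PS=1]
  → PA=0x3A676 (huge @L1)  (2 entries read)
#1 VA=0x68380A0515B (r,kernel):
  L0: frame=0x34 idx=13 entry=0x3E007 [P=1 RW=1 US=1 PS=0]
  L1: frame=0x3E idx=14 entry=0x41007 [P=1 RW=1 US=1 PS=0]
  L2: frame=0x41 idx=5 entry=0x45007 [P=1 RW=1 US=1 PS=0]
  L3: frame=0x45 idx=5 entry=0x47007 [P=1 RW=1 US=1 PS=0]
  → PA=0x4715B  (4 entries read)
#2 VA=0xC85C1E1133D (r,kernel):
  L0: frame=0x34 idx=25 entry=0x48007 [P=1 RW=1 US=1 PS=0]
  L1: frame=0x48 idx=23 entry=0x4C007 [P=1 RW=1 US=1 PS=0]
  L2: frame=0x4C idx=15 entry=0x50007 [P=1 RW=1 US=1 PS=0]
  L3: frame=0x50 idx=17 entry=0x51007 [P=1 RW=1 US=1 PS=0]
  → PA=0x5133D  (4 entries read)

Access #2 PA: 0x5133D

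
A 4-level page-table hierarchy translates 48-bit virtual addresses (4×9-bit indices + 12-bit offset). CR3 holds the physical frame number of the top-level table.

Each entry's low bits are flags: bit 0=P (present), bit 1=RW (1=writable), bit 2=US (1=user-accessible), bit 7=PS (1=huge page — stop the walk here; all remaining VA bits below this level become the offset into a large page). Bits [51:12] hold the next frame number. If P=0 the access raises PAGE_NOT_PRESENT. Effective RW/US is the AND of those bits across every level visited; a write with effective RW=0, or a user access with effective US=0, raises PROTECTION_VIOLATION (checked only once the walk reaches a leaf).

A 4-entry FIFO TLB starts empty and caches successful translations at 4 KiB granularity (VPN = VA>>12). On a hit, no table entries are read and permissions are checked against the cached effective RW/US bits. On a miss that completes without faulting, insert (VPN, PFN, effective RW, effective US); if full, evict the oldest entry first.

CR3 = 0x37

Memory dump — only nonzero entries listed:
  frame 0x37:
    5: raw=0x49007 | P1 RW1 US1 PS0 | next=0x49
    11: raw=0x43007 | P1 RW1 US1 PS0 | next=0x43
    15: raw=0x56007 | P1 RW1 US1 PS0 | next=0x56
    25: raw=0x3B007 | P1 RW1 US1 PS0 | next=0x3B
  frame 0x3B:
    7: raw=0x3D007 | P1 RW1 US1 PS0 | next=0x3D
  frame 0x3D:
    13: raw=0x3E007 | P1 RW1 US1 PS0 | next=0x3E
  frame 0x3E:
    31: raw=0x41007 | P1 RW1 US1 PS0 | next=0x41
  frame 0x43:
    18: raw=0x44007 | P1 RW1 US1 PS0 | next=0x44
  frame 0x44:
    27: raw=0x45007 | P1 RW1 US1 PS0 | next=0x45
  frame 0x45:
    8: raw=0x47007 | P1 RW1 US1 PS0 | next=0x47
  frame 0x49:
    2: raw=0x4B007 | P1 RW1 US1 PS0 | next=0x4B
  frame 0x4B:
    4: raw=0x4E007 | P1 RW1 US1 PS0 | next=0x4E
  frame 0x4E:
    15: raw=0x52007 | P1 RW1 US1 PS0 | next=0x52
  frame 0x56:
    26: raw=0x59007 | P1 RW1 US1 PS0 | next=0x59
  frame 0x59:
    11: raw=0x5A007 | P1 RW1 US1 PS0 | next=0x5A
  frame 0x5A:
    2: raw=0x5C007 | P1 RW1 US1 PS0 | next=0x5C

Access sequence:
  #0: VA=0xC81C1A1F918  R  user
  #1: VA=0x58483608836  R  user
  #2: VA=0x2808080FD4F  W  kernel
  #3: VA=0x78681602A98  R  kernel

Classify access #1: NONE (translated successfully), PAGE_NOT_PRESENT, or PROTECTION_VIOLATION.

Trace:
#0 VA=0xC81C1A1F918 (r,user):
  L0 @0x37[25] → 0x3B007  P=1,RW=1,US=1,PS=0
  L1 @0x3B[7] → 0x3D007  P=1,RW=1,US=1,PS=0
  L2 @0x3D[13] → 0x3E007  P=1,RW=1,US=1,PS=0
  L3 @0x3E[31] → 0x41007  P=1,RW=1,US=1,PS=0
  ⇒ phys 0x41918  [4 reads]
#1 VA=0x58483608836 (r,user):
  L0 @0x37[11] → 0x43007  P=1,RW=1,US=1,PS=0
  L1 @0x43[18] → 0x44007  P=1,RW=1,US=1,PS=0
  L2 @0x44[27] → 0x45007  P=1,RW=1,US=1,PS=0
  L3 @0x45[8] → 0x47007  P=1,RW=1,US=1,PS=0
  ⇒ phys 0x47836  [4 reads]
#2 VA=0x2808080FD4F (w,kernel):
  L0 @0x37[5] → 0x49007  P=1,RW=1,US=1,PS=0
  L1 @0x49[2] → 0x4B007  P=1,RW=1,US=1,PS=0
  L2 @0x4B[4] → 0x4E007  P=1,RW=1,US=1,PS=0
  L3 @0x4E[15] → 0x52007  P=1,RW=1,US=1,PS=0
  ⇒ phys 0x52D4F  [4 reads]
#3 VA=0x78681602A98 (r,kernel):
  L0 @0x37[15] → 0x56007  P=1,RW=1,US=1,PS=0
  L1 @0x56[26] → 0x59007  P=1,RW=1,US=1,PS=0
  L2 @0x59[11] → 0x5A007  P=1,RW=1,US=1,PS=0
  L3 @0x5A[2] → 0x5C007  P=1,RW=1,US=1,PS=0
  ⇒ phys 0x5CA98  [4 reads]

Access #1 fault: NONE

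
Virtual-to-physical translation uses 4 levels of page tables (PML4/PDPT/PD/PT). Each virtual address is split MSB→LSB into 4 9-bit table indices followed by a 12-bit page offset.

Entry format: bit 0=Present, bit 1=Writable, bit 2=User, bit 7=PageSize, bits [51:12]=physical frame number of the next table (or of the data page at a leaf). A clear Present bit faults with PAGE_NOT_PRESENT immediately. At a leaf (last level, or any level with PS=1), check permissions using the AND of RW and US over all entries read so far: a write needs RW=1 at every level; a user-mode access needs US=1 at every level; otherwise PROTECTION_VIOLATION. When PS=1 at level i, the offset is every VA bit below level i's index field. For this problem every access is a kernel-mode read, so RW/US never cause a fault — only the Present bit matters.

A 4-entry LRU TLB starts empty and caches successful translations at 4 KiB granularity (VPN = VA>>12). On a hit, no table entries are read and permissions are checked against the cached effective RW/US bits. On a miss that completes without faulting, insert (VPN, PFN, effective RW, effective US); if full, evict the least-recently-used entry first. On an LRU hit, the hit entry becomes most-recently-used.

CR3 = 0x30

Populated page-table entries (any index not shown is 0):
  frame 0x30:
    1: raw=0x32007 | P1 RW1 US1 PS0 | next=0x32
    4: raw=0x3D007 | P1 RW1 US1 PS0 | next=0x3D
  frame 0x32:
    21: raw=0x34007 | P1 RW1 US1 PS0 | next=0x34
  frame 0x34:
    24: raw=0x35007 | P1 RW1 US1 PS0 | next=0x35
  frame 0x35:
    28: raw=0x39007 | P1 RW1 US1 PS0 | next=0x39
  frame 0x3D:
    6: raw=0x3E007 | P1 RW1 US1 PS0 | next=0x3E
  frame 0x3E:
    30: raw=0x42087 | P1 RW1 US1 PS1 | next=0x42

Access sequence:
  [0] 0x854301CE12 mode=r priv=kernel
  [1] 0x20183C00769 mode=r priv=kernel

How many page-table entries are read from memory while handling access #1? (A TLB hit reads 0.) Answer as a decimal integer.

Per-access translation:
#0 VA=0x854301CE12 (r,kernel):
  L0: frame=0x30 idx=1 entry=0x32007 [P=1 RW=1 US=1 PS=0]
  L1: frame=0x32 idx=21 entry=0x34007 [P=1 RW=1 US=1 PS=0]
  L2: frame=0x34 idx=24 entry=0x35007 [P=1 RW=1 US=1 PS=0]
  L3: frame=0x35 idx=28 entry=0x39007 [P=1 RW=1 US=1 PS=0]
  ✓ 0x39E12  — 4 lookups
#1 VA=0x20183C00769 (r,kernel):
  L0: frame=0x30 idx=4 entry=0x3D007 [P=1 RW=1 US=1 PS=0]
  L1: frame=0x3D idx=6 entry=0x3E007 [P=1 RW=1 US=1 PS=0]
  L2: frame=0x3E idx=30 entry=0x42087 [P=1 RW=1 US=1 PS=1]
  ✓ 0x42769 (huge @L2)  — 3 lookups

Entries read for #1: 3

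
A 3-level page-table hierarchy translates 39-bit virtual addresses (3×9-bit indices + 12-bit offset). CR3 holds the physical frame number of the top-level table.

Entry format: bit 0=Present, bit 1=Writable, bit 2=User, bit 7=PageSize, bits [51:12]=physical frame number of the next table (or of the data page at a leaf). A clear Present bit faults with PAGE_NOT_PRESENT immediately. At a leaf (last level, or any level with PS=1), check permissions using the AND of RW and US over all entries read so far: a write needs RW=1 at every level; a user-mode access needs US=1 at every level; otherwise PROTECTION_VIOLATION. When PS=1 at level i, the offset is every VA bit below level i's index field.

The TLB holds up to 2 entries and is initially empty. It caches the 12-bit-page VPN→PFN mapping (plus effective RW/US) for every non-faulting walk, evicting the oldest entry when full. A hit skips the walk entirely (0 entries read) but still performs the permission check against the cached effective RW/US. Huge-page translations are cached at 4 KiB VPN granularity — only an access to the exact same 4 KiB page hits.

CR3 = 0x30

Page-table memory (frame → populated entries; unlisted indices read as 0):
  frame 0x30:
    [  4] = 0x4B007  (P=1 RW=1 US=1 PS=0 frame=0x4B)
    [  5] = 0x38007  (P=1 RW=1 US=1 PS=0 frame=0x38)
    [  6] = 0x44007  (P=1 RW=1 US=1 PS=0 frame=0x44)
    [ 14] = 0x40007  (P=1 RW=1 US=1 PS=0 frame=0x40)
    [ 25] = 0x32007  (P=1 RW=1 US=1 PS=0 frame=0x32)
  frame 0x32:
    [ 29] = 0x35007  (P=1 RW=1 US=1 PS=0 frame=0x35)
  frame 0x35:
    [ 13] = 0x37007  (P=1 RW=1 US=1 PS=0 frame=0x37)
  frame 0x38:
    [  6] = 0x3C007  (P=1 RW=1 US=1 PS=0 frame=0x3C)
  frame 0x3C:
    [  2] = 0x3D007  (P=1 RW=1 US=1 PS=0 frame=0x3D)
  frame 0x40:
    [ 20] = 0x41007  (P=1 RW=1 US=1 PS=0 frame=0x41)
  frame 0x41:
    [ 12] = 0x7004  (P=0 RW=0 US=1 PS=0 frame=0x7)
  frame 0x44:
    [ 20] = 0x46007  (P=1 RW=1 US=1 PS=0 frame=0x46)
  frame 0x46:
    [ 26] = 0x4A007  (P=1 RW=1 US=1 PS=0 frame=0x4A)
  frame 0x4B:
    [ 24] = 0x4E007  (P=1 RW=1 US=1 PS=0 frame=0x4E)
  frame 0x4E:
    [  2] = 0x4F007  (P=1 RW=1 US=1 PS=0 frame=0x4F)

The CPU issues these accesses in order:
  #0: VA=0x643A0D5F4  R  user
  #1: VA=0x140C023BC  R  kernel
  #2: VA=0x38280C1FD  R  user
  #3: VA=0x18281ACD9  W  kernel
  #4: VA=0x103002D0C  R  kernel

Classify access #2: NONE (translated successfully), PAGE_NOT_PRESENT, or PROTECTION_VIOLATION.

Per-access translation:
#0 VA=0x643A0D5F4 (r,user):
  lvl0: tbl 0x30, slot 25 ⇒ 0x32007 (P1/RW1/US1/PS0)
  lvl1: tbl 0x32, slot 29 ⇒ 0x35007 (P1/RW1/US1/PS0)
  lvl2: tbl 0x35, slot 13 ⇒ 0x37007 (P1/RW1/US1/PS0)
  ⇒ phys 0x375F4  [3 reads]
#1 VA=0x140C023BC (r,kernel):
  lvl0: tbl 0x30, slot 5 ⇒ 0x38007 (P1/RW1/US1/PS0)
  lvl1: tbl 0x38, slot 6 ⇒ 0x3C007 (P1/RW1/US1/PS0)
  lvl2: tbl 0x3C, slot 2 ⇒ 0x3D007 (P1/RW1/US1/PS0)
  ⇒ phys 0x3D3BC  [3 reads]
#2 VA=0x38280C1FD (r,user):
  lvl0: tbl 0x30, slot 14 ⇒ 0x40007 (P1/RW1/US1/PS0)
  lvl1: tbl 0x40, slot 20 ⇒ 0x41007 (P1/RW1/US1/PS0)
  lvl2: tbl 0x41, slot 12 ⇒ 0x7004 (P0/RW0/US1/PS0)
  ✗ PAGE_NOT_PRESENT  [3 reads]
#3 VA=0x18281ACD9 (w,kernel):
  lvl0: tbl 0x30, slot 6 ⇒ 0x44007 (P1/RW1/US1/PS0)
  lvl1: tbl 0x44, slot 20 ⇒ 0x46007 (P1/RW1/US1/PS0)
  lvl2: tbl 0x46, slot 26 ⇒ 0x4A007 (P1/RW1/US1/PS0)
  ⇒ phys 0x4ACD9  [3 reads]
#4 VA=0x103002D0C (r,kernel):
  lvl0: tbl 0x30, slot 4 ⇒ 0x4B007 (P1/RW1/US1/PS0)
  lvl1: tbl 0x4B, slot 24 ⇒ 0x4E007 (P1/RW1/US1/PS0)
  lvl2: tbl 0x4E, slot 2 ⇒ 0x4F007 (P1/RW1/US1/PS0)
  ⇒ phys 0x4FD0C  [3 reads]

Access #2 fault: PAGE_NOT_PRESENT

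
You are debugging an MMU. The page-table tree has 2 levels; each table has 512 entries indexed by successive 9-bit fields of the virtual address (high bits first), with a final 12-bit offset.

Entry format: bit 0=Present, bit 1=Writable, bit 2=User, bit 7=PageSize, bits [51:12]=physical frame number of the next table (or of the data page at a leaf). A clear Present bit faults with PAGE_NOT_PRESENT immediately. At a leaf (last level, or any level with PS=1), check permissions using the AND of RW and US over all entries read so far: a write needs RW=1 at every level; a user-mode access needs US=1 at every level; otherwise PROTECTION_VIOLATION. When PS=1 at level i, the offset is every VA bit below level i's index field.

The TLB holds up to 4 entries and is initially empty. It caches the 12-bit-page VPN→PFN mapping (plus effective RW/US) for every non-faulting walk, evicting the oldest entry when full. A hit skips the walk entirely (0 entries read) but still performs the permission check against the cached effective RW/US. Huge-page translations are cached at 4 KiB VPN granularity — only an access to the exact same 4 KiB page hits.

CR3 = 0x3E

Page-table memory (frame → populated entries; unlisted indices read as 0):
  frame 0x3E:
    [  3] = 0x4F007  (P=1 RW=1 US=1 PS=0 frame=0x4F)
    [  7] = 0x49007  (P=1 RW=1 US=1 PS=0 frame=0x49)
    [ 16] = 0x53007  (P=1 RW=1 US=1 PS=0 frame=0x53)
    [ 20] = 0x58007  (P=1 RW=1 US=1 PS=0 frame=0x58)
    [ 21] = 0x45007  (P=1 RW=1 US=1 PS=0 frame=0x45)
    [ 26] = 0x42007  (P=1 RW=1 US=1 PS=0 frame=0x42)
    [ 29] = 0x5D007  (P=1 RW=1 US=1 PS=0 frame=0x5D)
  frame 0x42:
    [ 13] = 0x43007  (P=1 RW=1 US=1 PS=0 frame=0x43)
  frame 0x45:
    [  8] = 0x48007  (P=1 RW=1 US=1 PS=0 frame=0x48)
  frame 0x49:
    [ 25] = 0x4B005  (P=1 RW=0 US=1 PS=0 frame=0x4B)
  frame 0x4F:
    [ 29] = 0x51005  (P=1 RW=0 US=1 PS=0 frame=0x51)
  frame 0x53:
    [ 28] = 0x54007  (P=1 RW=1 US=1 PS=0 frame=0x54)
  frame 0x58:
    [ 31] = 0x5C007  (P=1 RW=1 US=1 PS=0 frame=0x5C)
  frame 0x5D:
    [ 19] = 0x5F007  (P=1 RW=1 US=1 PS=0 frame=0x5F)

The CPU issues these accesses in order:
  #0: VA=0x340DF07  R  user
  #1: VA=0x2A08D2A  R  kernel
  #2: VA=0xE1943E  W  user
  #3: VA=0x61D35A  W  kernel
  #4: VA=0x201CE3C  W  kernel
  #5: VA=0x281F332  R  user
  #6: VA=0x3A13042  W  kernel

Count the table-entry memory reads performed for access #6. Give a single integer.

Trace:
#0 VA=0x340DF07 (r,user):
  L0 @0x3E[26] → 0x42007  P=1,RW=1,US=1,PS=0
  L1 @0x42[13] → 0x43007  P=1,RW=1,US=1,PS=0
  ⇒ phys 0x43F07  [2 reads]
#1 VA=0x2A08D2A (r,kernel):
  L0 @0x3E[21] → 0x45007  P=1,RW=1,US=1,PS=0
  L1 @0x45[8] → 0x48007  P=1,RW=1,US=1,PS=0
  ⇒ phys 0x48D2A  [2 reads]
#2 VA=0xE1943E (w,user):
  L0 @0x3E[7] → 0x49007  P=1,RW=1,US=1,PS=0
  L1 @0x49[25] → 0x4B005  P=1,RW=0,US=1,PS=0
  → PROTECTION_VIOLATION  (2 entries read)
#3 VA=0x61D35A (w,kernel):
  L0 @0x3E[3] → 0x4F007  P=1,RW=1,US=1,PS=0
  L1 @0x4F[29] → 0x51005  P=1,RW=0,US=1,PS=0
  → PROTECTION_VIOLATION  (2 entries read)
#4 VA=0x201CE3C (w,kernel):
  L0 @0x3E[16] → 0x53007  P=1,RW=1,US=1,PS=0
  L1 @0x53[28] → 0x54007  P=1,RW=1,US=1,PS=0
  ⇒ phys 0x54E3C  [2 reads]
#5 VA=0x281F332 (r,user):
  L0 @0x3E[20] → 0x58007  P=1,RW=1,US=1,PS=0
  L1 @0x58[31] → 0x5C007  P=1,RW=1,US=1,PS=0
  ⇒ phys 0x5C332  [2 reads]
#6 VA=0x3A13042 (w,kernel):
  L0 @0x3E[29] → 0x5D007  P=1,RW=1,US=1,PS=0
  L1 @0x5D[19] → 0x5F007  P=1,RW=1,US=1,PS=0
  ⇒ phys 0x5F042  [2 reads]

Entries read for #6: 2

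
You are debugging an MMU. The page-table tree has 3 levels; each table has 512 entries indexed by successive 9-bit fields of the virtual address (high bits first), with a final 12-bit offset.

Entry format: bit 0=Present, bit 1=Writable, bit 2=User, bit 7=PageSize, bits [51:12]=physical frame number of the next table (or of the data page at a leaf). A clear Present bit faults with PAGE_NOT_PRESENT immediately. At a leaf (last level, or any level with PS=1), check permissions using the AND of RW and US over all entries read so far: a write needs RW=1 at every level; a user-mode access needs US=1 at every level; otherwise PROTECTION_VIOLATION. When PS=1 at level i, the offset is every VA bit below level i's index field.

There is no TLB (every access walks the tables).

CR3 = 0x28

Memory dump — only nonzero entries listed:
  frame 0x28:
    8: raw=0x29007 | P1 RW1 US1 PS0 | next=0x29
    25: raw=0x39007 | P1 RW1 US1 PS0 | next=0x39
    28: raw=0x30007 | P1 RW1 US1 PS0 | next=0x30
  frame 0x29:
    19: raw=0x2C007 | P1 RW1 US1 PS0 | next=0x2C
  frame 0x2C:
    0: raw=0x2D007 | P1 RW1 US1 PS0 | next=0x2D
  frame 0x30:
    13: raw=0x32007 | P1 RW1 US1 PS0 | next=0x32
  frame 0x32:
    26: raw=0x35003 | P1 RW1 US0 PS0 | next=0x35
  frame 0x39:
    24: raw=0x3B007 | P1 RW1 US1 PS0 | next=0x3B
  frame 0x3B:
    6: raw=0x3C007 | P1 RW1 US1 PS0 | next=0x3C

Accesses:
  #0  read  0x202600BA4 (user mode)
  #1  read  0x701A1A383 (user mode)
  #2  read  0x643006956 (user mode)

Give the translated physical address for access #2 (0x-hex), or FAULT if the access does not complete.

Walk each access:
#0 VA=0x202600BA4 (r,user):
  L0: frame=0x28 idx=8 entry=0x29007 [P=1 RW=1 US=1 PS=0]
  L1: frame=0x29 idx=19 entry=0x2C007 [P=1 RW=1 US=1 PS=0]
  L2: frame=0x2C idx=0 entry=0x2D007 [P=1 RW=1 US=1 PS=0]
  ✓ 0x2DBA4  — 3 lookups
#1 VA=0x701A1A383 (r,user):
  L0: frame=0x28 idx=28 entry=0x30007 [P=1 RW=1 US=1 PS=0]
  L1: frame=0x30 idx=13 entry=0x32007 [P=1 RW=1 US=1 PS=0]
  L2: frame=0x32 idx=26 entry=0x35003 [P=1 RW=1 US=0 PS=0]
  ⇒ fault: PROTECTION_VIOLATION  — 3 lookups
#2 VA=0x643006956 (r,user):
  L0: frame=0x28 idx=25 entry=0x39007 [P=1 RW=1 US=1 PS=0]
  L1: frame=0x39 idx=24 entry=0x3B007 [P=1 RW=1 US=1 PS=0]
  L2: frame=0x3B idx=6 entry=0x3C007 [P=1 RW=1 US=1 PS=0]
  ✓ 0x3C956  — 3 lookups

Access #2 PA: 0x3C956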